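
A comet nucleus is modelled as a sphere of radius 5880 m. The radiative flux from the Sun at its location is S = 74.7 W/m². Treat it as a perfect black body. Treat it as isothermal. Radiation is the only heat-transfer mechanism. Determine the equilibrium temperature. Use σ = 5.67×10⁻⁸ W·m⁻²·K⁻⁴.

At equilibrium, absorbed power = emitted power.
Absorbing cross-section = πr² = 1.086×10⁸ m²; emitting surface = 4πr² = 4.345×10⁸ m² (ratio 4).
S·A_cross = εσ·A_surf·T⁴  ⇒  T⁴ = S/(4σ).
T⁴ = 1.00·74.7/(4·5.67×10⁻⁸) = 3.294×10⁸ K⁴.
T = (3.294×10⁸)^(1/4).

T ≈ 135 K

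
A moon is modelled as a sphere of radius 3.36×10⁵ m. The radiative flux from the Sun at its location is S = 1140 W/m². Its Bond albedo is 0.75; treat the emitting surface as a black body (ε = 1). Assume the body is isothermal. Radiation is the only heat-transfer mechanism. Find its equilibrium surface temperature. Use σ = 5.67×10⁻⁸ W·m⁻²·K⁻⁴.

T ≈ 188 K

At equilibrium, absorbed power = emitted power.
Absorbing cross-section = πr² = 3.547×10¹¹ m²; emitting surface = 4πr² = 1.419×10¹² m² (ratio 4).
(1−a)S·A_cross = εσ·A_surf·T⁴  ⇒  T⁴ = (1−a)S/(4σ).
T⁴ = 0.250·1140/(4·5.67×10⁻⁸) = 1.257×10⁹ K⁴.
T = (1.257×10⁹)^(1/4).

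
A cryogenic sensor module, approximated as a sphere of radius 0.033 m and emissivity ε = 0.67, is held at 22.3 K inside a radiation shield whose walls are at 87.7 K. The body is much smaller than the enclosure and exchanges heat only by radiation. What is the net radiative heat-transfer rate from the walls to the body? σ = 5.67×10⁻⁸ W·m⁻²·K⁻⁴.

P_net ≈ 0.0306 W

For a small grey body in a large enclosure: P_net = εσA(T_body⁴ − T_wall⁴).
A = 4πr² = 0.01368 m²; T_body⁴ − T_wall⁴ = 2.473×10⁵ − 5.916×10⁷ = -5.891×10⁷ K⁴.
|P_net| = 0.67·5.67×10⁻⁸·0.01368·5.891×10⁷.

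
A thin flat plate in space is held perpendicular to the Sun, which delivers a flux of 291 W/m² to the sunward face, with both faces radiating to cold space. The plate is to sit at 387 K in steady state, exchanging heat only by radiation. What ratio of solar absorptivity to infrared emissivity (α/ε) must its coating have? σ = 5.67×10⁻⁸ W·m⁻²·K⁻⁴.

Balance: αS·A = εσ·2A·T⁴ ⇒ α/ε = 2σT⁴/S.
α/ε = 2·5.67×10⁻⁸·(387)⁴/291 = 2·5.67×10⁻⁸·2.243×10¹⁰/291.

α/ε ≈ 8.74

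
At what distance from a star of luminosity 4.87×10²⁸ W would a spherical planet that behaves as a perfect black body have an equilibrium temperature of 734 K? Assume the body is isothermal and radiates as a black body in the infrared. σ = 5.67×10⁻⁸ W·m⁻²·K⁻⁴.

For an isothermal black-emitting sphere, (1−a)S·πr² = σ·4πr²·T⁴ ⇒ S = 4σT⁴/(1−a).
S = 4·5.67×10⁻⁸·(734)⁴/1.00 = 65830 W/m².
Flux falls as S = L/(4πd²), so d = √(L/(4πS)) = √(4.87×10²⁸/(4π·65830)).

d ≈ 2.43×10¹¹ m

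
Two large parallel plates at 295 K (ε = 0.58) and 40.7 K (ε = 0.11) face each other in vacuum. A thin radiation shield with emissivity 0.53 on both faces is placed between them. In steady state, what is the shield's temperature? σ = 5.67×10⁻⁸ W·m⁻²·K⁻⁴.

T_s ≈ 278 K

In steady state the net flux on the hot side equals that on the cold side.
σ(T₁⁴−T_s⁴)/D₁ = σ(T_s⁴−T₂⁴)/D₂, with D₁ = 1/ε₁+1/ε_s−1 = 2.611, D₂ = 1/ε_s+1/ε₂−1 = 9.978.
Solve for T_s⁴: T_s⁴ = (D₂·T₁⁴ + D₁·T₂⁴)/(D₁+D₂) = 6.003×10⁹ K⁴.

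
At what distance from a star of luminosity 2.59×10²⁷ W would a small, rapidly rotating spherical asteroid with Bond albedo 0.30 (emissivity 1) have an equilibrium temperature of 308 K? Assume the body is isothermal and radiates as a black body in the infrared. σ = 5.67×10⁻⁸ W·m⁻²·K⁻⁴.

For an isothermal black-emitting sphere, (1−a)S·πr² = σ·4πr²·T⁴ ⇒ S = 4σT⁴/(1−a).
S = 4·5.67×10⁻⁸·(308)⁴/0.700 = 2916 W/m².
Flux falls as S = L/(4πd²), so d = √(L/(4πS)) = √(2.59×10²⁷/(4π·2916)).

d ≈ 2.66×10¹¹ m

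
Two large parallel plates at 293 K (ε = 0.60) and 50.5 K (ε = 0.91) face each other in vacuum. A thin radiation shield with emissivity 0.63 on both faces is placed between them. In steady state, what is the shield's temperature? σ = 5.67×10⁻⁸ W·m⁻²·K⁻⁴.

In steady state the net flux on the hot side equals that on the cold side.
σ(T₁⁴−T_s⁴)/D₁ = σ(T_s⁴−T₂⁴)/D₂, with D₁ = 1/ε₁+1/ε_s−1 = 2.254, D₂ = 1/ε_s+1/ε₂−1 = 1.686.
Solve for T_s⁴: T_s⁴ = (D₂·T₁⁴ + D₁·T₂⁴)/(D₁+D₂) = 3.158×10⁹ K⁴.

T_s ≈ 237 K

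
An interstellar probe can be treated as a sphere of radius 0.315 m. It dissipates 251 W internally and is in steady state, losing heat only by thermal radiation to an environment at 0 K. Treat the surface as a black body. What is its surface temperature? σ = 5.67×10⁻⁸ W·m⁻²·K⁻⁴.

Steady state: internal power = radiated power, P = εσA T⁴.
Radiating area A = 4πr² = 1.247 m².
T⁴ = P/(εσA) = 251/(1.0·5.67×10⁻⁸·1.247) = 3.550×10⁹ K⁴.
T = (3.550×10⁹)^(1/4).

T ≈ 244 K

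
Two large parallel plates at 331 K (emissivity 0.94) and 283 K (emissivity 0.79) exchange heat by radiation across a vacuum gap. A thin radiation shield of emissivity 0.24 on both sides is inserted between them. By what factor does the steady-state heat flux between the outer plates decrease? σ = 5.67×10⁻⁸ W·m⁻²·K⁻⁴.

Without shield: q₀ = σΔ(T⁴)/(1/ε₁+1/ε₂−1) with denominator 1.330.
With shield the two gaps are in series; the resistances add: (1/ε₁+1/ε_s−1)+(1/ε_s+1/ε₂−1) = 4.230+4.432 = 8.663.
Heat-flux ratio q₀/q = 8.663/1.330.

factor ≈ 6.52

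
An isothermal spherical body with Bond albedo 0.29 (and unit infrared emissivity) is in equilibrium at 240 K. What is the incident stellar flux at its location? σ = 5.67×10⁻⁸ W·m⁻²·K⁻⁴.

(1−a)S·πr² = σ·4πr²·T⁴ ⇒ S = 4σT⁴/(1−a).
S = 4·5.67×10⁻⁸·3.318×10⁹/0.710.

S ≈ 1060 W/m²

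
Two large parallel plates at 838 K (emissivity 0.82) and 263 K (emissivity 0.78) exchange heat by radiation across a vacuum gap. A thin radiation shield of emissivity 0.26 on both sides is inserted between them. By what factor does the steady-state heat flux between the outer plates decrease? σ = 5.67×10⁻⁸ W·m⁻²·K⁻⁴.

Without shield: q₀ = σΔ(T⁴)/(1/ε₁+1/ε₂−1) with denominator 1.502.
With shield the two gaps are in series; the resistances add: (1/ε₁+1/ε_s−1)+(1/ε_s+1/ε₂−1) = 4.066+4.128 = 8.194.
Heat-flux ratio q₀/q = 8.194/1.502.

factor ≈ 5.46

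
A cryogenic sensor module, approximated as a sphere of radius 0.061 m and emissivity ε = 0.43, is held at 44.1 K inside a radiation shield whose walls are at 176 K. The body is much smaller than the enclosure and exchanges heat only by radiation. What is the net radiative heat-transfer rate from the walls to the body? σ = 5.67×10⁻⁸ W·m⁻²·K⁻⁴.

P_net ≈ 1.09 W

For a small grey body in a large enclosure: P_net = εσA(T_body⁴ − T_wall⁴).
A = 4πr² = 0.04676 m²; T_body⁴ − T_wall⁴ = 3.782×10⁶ − 9.595×10⁸ = -9.557×10⁸ K⁴.
|P_net| = 0.43·5.67×10⁻⁸·0.04676·9.557×10⁸.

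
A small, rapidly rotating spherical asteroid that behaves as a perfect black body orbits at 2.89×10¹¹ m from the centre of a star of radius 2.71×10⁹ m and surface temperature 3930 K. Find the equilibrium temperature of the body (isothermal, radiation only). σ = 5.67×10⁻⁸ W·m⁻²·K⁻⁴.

T ≈ 269 K

The star's surface emits σT_*⁴; at distance d the flux is S = σT_*⁴(R_*/d)².
S = 5.67×10⁻⁸·(3930)⁴·(2.71×10⁹/2.89×10¹¹)² = 1189 W/m².
For an isothermal sphere T⁴ = (1−a)S/(4σ) = 5.244×10⁹ K⁴.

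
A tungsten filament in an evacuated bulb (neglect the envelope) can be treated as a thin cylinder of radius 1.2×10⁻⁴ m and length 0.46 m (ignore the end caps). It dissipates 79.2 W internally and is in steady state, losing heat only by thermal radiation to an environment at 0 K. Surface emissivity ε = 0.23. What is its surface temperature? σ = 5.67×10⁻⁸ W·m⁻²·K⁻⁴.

Steady state: internal power = radiated power, P = εσA T⁴.
Radiating area A = 2πrL = 3.468×10⁻⁴ m².
T⁴ = P/(εσA) = 79.2/(0.23·5.67×10⁻⁸·3.468×10⁻⁴) = 1.751×10¹³ K⁴.
T = (1.751×10¹³)^(1/4).

T ≈ 2050 K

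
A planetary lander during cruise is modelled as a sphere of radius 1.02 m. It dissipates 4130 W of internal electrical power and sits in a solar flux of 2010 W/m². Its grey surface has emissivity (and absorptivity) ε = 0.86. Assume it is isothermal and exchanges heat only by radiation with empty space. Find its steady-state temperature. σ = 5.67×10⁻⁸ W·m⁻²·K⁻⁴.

T ≈ 352 K

At steady state, absorbed solar power + internal power = radiated power.
Absorbed: α·S·A_cross = 0.86·2010·3.269 = 5650 W (cross-section πr²).
Total input = 5650 + 4130 = 9780 W.
Radiated: εσ·A_surf·T⁴ with A_surf = 4πr² = 13.07 m².
T⁴ = 9780/(0.86·5.67×10⁻⁸·13.07) = 1.534×10¹⁰ K⁴.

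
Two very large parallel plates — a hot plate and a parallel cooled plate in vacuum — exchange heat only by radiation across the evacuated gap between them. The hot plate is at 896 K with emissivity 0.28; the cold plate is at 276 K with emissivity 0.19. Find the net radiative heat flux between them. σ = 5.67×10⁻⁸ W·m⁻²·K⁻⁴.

q ≈ 4620 W/m²

For two infinite grey parallel plates, q = σ(T₁⁴ − T₂⁴)/(1/ε₁ + 1/ε₂ − 1).
T₁⁴ − T₂⁴ = 6.445×10¹¹ − 5.803×10⁹ = 6.387×10¹¹ K⁴.
1/ε₁ + 1/ε₂ − 1 = 3.571 + 5.263 − 1 = 7.835.
q = 5.67×10⁻⁸ × 6.387×10¹¹ / 7.835.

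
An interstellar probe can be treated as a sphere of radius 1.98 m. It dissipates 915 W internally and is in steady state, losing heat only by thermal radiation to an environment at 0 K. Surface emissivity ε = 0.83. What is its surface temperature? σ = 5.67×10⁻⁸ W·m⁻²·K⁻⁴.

Steady state: internal power = radiated power, P = εσA T⁴.
Radiating area A = 4πr² = 49.27 m².
T⁴ = P/(εσA) = 915/(0.83·5.67×10⁻⁸·49.27) = 3.947×10⁸ K⁴.
T = (3.947×10⁸)^(1/4).

T ≈ 141 K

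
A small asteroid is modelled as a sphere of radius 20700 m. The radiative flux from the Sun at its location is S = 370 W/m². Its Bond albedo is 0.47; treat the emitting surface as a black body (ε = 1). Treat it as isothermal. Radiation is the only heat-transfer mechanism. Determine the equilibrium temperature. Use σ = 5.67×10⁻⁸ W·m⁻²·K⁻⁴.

At equilibrium, absorbed power = emitted power.
Absorbing cross-section = πr² = 1.346×10⁹ m²; emitting surface = 4πr² = 5.385×10⁹ m² (ratio 4).
(1−a)S·A_cross = εσ·A_surf·T⁴  ⇒  T⁴ = (1−a)S/(4σ).
T⁴ = 0.530·370/(4·5.67×10⁻⁸) = 8.646×10⁸ K⁴.
T = (8.646×10⁸)^(1/4).

T ≈ 171 K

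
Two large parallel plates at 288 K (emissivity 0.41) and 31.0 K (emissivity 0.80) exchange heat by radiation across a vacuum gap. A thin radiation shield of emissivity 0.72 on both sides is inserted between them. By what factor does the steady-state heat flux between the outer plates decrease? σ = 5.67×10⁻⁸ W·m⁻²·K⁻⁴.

Without shield: q₀ = σΔ(T⁴)/(1/ε₁+1/ε₂−1) with denominator 2.689.
With shield the two gaps are in series; the resistances add: (1/ε₁+1/ε_s−1)+(1/ε_s+1/ε₂−1) = 2.828+1.639 = 4.467.
Heat-flux ratio q₀/q = 4.467/2.689.

factor ≈ 1.66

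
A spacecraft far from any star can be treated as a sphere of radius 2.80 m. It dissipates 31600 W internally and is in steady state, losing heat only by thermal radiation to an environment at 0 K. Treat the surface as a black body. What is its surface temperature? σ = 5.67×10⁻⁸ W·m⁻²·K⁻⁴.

Steady state: internal power = radiated power, P = εσA T⁴.
Radiating area A = 4πr² = 98.52 m².
T⁴ = P/(εσA) = 31600/(1.0·5.67×10⁻⁸·98.52) = 5.657×10⁹ K⁴.
T = (5.657×10⁹)^(1/4).

T ≈ 274 K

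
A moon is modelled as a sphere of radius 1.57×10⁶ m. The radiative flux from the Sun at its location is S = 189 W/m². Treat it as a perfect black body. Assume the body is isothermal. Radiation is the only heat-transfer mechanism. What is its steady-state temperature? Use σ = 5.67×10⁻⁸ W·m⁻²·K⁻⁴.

At equilibrium, absorbed power = emitted power.
Absorbing cross-section = πr² = 7.744×10¹² m²; emitting surface = 4πr² = 3.097×10¹³ m² (ratio 4).
S·A_cross = εσ·A_surf·T⁴  ⇒  T⁴ = S/(4σ).
T⁴ = 1.00·189/(4·5.67×10⁻⁸) = 8.333×10⁸ K⁴.
T = (8.333×10⁸)^(1/4).

T ≈ 170 K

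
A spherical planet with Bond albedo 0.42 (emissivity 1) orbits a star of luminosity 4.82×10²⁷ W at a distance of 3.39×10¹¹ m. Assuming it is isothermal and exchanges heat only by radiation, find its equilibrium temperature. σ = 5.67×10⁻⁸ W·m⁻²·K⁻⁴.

First find the stellar flux at distance d: S = L/(4πd²) = 4.82×10²⁷/(4π·(3.39×10¹¹)²) = 3338 W/m².
For an isothermal sphere, absorbed (1−a)S·πr² = emitted σ·4πr²·T⁴, so T⁴ = (1−a)S/(4σ).
T⁴ = 0.580·3338/(4·5.67×10⁻⁸) = 8.535×10⁹ K⁴.

T ≈ 304 K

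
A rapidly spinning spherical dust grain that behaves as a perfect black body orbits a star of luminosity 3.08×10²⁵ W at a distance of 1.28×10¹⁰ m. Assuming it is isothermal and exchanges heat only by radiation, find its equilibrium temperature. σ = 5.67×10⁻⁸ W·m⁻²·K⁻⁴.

First find the stellar flux at distance d: S = L/(4πd²) = 3.08×10²⁵/(4π·(1.28×10¹⁰)²) = 14960 W/m².
For an isothermal sphere, absorbed (1−a)S·πr² = emitted σ·4πr²·T⁴, so T⁴ = (1−a)S/(4σ).
T⁴ = 1.00·14960/(4·5.67×10⁻⁸) = 6.596×10¹⁰ K⁴.

T ≈ 507 K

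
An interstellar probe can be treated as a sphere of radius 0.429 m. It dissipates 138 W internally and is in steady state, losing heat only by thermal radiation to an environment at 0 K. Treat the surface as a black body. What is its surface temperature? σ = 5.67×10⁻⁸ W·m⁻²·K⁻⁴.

Steady state: internal power = radiated power, P = εσA T⁴.
Radiating area A = 4πr² = 2.313 m².
T⁴ = P/(εσA) = 138/(1.0·5.67×10⁻⁸·2.313) = 1.052×10⁹ K⁴.
T = (1.052×10⁹)^(1/4).

T ≈ 180 K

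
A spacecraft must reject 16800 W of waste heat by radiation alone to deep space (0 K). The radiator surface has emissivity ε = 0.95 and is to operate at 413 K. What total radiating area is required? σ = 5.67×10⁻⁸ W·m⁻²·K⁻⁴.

A ≈ 10.7 m²

P = εσA T⁴ ⇒ A = P/(εσT⁴).
T⁴ = 2.909×10¹⁰ K⁴.
A = 16800/(0.95 × 5.67×10⁻⁸ × 2.909×10¹⁰).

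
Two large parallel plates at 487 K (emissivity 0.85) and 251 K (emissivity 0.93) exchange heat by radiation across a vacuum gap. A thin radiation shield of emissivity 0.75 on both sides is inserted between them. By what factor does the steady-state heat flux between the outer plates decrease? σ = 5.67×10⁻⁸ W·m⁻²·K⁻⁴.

Without shield: q₀ = σΔ(T⁴)/(1/ε₁+1/ε₂−1) with denominator 1.252.
With shield the two gaps are in series; the resistances add: (1/ε₁+1/ε_s−1)+(1/ε_s+1/ε₂−1) = 1.510+1.409 = 2.918.
Heat-flux ratio q₀/q = 2.918/1.252.

factor ≈ 2.33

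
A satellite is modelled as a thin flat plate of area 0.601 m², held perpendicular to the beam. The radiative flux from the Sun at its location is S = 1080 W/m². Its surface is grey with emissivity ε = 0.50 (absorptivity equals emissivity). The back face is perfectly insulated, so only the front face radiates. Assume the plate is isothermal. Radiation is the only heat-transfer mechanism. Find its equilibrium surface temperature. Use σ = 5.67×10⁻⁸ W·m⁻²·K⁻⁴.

At equilibrium, absorbed power = emitted power.
Absorbing cross-section = A = 0.6010 m²; emitting surface = A = 0.6010 m² (ratio 1).
εS·A_cross = εσ·A_surf·T⁴  ⇒  T⁴ = S/(1σ)   (ε cancels).
T⁴ = 1080/(1·5.67×10⁻⁸) = 1.905×10¹⁰ K⁴.
T = (1.905×10¹⁰)^(1/4).

T ≈ 372 K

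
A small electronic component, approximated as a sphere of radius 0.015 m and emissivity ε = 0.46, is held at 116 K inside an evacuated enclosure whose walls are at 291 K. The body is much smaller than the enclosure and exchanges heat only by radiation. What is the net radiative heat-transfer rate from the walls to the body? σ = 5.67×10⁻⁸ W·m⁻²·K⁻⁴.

For a small grey body in a large enclosure: P_net = εσA(T_body⁴ − T_wall⁴).
A = 4πr² = 0.002827 m²; T_body⁴ − T_wall⁴ = 1.811×10⁸ − 7.171×10⁹ = -6.990×10⁹ K⁴.
|P_net| = 0.46·5.67×10⁻⁸·0.002827·6.990×10⁹.

P_net ≈ 0.515 W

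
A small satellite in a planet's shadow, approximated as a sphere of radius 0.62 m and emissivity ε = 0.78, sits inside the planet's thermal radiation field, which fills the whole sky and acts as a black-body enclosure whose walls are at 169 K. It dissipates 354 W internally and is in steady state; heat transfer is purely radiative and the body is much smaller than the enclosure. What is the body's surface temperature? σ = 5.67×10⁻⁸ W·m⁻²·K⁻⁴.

T ≈ 223 K

For a small grey body in a large enclosure, net radiated power = εσA(T⁴ − T_w⁴).
Steady state: P = εσA(T⁴ − T_w⁴) with A = 4πr² = 4.831 m².
T⁴ = P/(εσA) + T_w⁴ = 354/(0.78·5.67×10⁻⁸·4.831) + (169)⁴
    = 1.657×10⁹ + 8.157×10⁸ = 2.473×10⁹ K⁴.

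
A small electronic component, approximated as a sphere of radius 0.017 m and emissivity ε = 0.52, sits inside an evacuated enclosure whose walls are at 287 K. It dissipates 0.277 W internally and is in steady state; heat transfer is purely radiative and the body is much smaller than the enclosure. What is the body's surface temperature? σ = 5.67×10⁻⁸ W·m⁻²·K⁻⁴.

T ≈ 311 K

For a small grey body in a large enclosure, net radiated power = εσA(T⁴ − T_w⁴).
Steady state: P = εσA(T⁴ − T_w⁴) with A = 4πr² = 0.003632 m².
T⁴ = P/(εσA) + T_w⁴ = 0.277/(0.52·5.67×10⁻⁸·0.003632) + (287)⁴
    = 2.587×10⁹ + 6.785×10⁹ = 9.372×10⁹ K⁴.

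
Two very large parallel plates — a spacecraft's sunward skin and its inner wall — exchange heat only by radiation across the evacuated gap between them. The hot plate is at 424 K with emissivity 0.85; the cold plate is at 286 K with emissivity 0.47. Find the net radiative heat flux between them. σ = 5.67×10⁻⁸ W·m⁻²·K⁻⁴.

q ≈ 631 W/m²

For two infinite grey parallel plates, q = σ(T₁⁴ − T₂⁴)/(1/ε₁ + 1/ε₂ − 1).
T₁⁴ − T₂⁴ = 3.232×10¹⁰ − 6.691×10⁹ = 2.563×10¹⁰ K⁴.
1/ε₁ + 1/ε₂ − 1 = 1.176 + 2.128 − 1 = 2.304.
q = 5.67×10⁻⁸ × 2.563×10¹⁰ / 2.304.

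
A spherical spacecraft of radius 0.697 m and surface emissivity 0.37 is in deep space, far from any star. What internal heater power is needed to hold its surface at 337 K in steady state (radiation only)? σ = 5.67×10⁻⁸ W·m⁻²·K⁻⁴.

P = εσ·4πr²·T⁴.
4πr² = 6.105 m²; T⁴ = 1.290×10¹⁰ K⁴.
P = 0.37·5.67×10⁻⁸·6.105·1.290×10¹⁰.

P ≈ 1650 W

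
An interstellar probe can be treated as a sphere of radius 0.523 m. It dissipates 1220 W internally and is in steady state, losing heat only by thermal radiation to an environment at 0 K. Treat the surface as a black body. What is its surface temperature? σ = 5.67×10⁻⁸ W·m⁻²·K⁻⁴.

T ≈ 281 K

Steady state: internal power = radiated power, P = εσA T⁴.
Radiating area A = 4πr² = 3.437 m².
T⁴ = P/(εσA) = 1220/(1.0·5.67×10⁻⁸·3.437) = 6.260×10⁹ K⁴.
T = (6.260×10⁹)^(1/4).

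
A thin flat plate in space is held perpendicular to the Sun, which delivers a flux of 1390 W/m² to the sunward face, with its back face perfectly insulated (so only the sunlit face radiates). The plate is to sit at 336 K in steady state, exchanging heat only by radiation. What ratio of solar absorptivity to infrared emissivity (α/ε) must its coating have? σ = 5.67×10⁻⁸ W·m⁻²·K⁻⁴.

α/ε ≈ 0.520

Balance: αS·A = εσ·1A·T⁴ ⇒ α/ε = σT⁴/S.
α/ε = 5.67×10⁻⁸·(336)⁴/1390 = 5.67×10⁻⁸·1.275×10¹⁰/1390.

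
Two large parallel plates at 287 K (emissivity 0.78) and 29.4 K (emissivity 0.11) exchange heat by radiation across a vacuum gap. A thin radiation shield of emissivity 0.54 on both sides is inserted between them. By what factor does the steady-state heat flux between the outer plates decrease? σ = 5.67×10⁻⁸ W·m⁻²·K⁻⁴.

Without shield: q₀ = σΔ(T⁴)/(1/ε₁+1/ε₂−1) with denominator 9.373.
With shield the two gaps are in series; the resistances add: (1/ε₁+1/ε_s−1)+(1/ε_s+1/ε₂−1) = 2.134+9.943 = 12.08.
Heat-flux ratio q₀/q = 12.08/9.373.

factor ≈ 1.29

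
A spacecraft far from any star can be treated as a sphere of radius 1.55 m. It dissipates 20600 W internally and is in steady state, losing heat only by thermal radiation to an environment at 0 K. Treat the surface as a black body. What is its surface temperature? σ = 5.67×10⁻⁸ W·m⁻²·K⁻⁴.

T ≈ 331 K

Steady state: internal power = radiated power, P = εσA T⁴.
Radiating area A = 4πr² = 30.19 m².
T⁴ = P/(εσA) = 20600/(1.0·5.67×10⁻⁸·30.19) = 1.203×10¹⁰ K⁴.
T = (1.203×10¹⁰)^(1/4).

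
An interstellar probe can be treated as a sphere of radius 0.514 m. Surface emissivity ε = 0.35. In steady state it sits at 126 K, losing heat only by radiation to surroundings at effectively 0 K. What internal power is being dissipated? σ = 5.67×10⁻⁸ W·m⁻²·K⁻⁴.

Steady state: P = εσA T⁴.
A = 4πr² = 3.320 m²; T⁴ = (126)⁴ = 2.520×10⁸ K⁴.
P = 0.35 × 5.67×10⁻⁸ × 3.320 × 2.520×10⁸.

P ≈ 16.6 W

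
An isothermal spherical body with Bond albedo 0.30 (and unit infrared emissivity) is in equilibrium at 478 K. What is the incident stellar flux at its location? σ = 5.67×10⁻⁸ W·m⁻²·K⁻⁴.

S ≈ 16900 W/m²

(1−a)S·πr² = σ·4πr²·T⁴ ⇒ S = 4σT⁴/(1−a).
S = 4·5.67×10⁻⁸·5.220×10¹⁰/0.700.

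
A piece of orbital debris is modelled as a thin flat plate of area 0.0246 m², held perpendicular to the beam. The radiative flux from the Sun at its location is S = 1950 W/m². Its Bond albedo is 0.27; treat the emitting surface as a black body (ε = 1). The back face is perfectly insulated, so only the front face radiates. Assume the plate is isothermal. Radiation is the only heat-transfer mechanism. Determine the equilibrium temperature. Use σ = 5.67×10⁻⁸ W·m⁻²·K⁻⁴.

At equilibrium, absorbed power = emitted power.
Absorbing cross-section = A = 0.02460 m²; emitting surface = A = 0.02460 m² (ratio 1).
(1−a)S·A_cross = εσ·A_surf·T⁴  ⇒  T⁴ = (1−a)S/(1σ).
T⁴ = 0.730·1950/(1·5.67×10⁻⁸) = 2.511×10¹⁰ K⁴.
T = (2.511×10¹⁰)^(1/4).

T ≈ 398 K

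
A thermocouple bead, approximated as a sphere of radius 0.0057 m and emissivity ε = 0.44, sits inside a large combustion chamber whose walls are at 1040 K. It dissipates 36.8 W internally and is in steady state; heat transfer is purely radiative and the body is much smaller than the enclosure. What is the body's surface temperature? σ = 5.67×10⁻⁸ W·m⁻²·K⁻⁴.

T ≈ 1480 K

For a small grey body in a large enclosure, net radiated power = εσA(T⁴ − T_w⁴).
Steady state: P = εσA(T⁴ − T_w⁴) with A = 4πr² = 4.083×10⁻⁴ m².
T⁴ = P/(εσA) + T_w⁴ = 36.8/(0.44·5.67×10⁻⁸·4.083×10⁻⁴) + (1040)⁴
    = 3.613×10¹² + 1.170×10¹² = 4.783×10¹² K⁴.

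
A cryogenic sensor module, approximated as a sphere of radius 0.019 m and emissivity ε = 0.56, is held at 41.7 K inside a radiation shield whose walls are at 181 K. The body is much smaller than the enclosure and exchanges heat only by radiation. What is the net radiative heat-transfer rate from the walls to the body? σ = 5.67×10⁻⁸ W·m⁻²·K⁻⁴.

For a small grey body in a large enclosure: P_net = εσA(T_body⁴ − T_wall⁴).
A = 4πr² = 0.004536 m²; T_body⁴ − T_wall⁴ = 3.024×10⁶ − 1.073×10⁹ = -1.070×10⁹ K⁴.
|P_net| = 0.56·5.67×10⁻⁸·0.004536·1.070×10⁹.

P_net ≈ 0.154 W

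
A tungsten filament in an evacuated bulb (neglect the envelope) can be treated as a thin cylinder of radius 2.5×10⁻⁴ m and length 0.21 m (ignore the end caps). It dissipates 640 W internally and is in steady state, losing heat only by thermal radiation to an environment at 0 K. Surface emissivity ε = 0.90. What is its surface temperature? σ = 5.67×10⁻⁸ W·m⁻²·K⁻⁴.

T ≈ 2480 K

Steady state: internal power = radiated power, P = εσA T⁴.
Radiating area A = 2πrL = 3.299×10⁻⁴ m².
T⁴ = P/(εσA) = 640/(0.90·5.67×10⁻⁸·3.299×10⁻⁴) = 3.802×10¹³ K⁴.
T = (3.802×10¹³)^(1/4).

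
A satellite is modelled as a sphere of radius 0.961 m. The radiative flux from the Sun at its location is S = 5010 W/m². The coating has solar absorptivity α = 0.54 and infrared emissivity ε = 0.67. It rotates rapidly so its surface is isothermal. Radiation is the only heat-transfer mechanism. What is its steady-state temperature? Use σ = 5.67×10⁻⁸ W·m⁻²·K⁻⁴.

T ≈ 365 K

At equilibrium, absorbed power = emitted power.
Absorbing cross-section = πr² = 2.901 m²; emitting surface = 4πr² = 11.61 m² (ratio 4).
αS·A_cross = εσ·A_surf·T⁴  ⇒  T⁴ = αS/(ε·4σ).
T⁴ = 0.540·5010/(0.67·4·5.67×10⁻⁸) = 1.780×10¹⁰ K⁴.
T = (1.780×10¹⁰)^(1/4).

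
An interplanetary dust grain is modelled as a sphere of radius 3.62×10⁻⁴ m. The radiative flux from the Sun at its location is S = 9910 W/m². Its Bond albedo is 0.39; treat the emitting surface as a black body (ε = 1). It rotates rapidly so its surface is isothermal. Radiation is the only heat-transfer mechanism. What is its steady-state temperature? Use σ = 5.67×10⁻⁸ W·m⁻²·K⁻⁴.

T ≈ 404 K

At equilibrium, absorbed power = emitted power.
Absorbing cross-section = πr² = 4.117×10⁻⁷ m²; emitting surface = 4πr² = 1.647×10⁻⁶ m² (ratio 4).
(1−a)S·A_cross = εσ·A_surf·T⁴  ⇒  T⁴ = (1−a)S/(4σ).
T⁴ = 0.610·9910/(4·5.67×10⁻⁸) = 2.665×10¹⁰ K⁴.
T = (2.665×10¹⁰)^(1/4).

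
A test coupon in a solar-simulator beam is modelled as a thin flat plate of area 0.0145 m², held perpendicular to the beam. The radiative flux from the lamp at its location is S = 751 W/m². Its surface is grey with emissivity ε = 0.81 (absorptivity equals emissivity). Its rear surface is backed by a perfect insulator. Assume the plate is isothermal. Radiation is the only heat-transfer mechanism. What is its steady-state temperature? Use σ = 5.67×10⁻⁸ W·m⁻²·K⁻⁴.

At equilibrium, absorbed power = emitted power.
Absorbing cross-section = A = 0.01450 m²; emitting surface = A = 0.01450 m² (ratio 1).
εS·A_cross = εσ·A_surf·T⁴  ⇒  T⁴ = S/(1σ)   (ε cancels).
T⁴ = 751/(1·5.67×10⁻⁸) = 1.325×10¹⁰ K⁴.
T = (1.325×10¹⁰)^(1/4).

T ≈ 339 K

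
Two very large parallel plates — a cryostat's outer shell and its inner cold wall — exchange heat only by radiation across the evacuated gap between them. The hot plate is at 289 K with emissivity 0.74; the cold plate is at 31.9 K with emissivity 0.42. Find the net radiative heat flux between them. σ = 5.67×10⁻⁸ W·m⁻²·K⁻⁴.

For two infinite grey parallel plates, q = σ(T₁⁴ − T₂⁴)/(1/ε₁ + 1/ε₂ − 1).
T₁⁴ − T₂⁴ = 6.976×10⁹ − 1.036×10⁶ = 6.975×10⁹ K⁴.
1/ε₁ + 1/ε₂ − 1 = 1.351 + 2.381 − 1 = 2.732.
q = 5.67×10⁻⁸ × 6.975×10⁹ / 2.732.

q ≈ 145 W/m²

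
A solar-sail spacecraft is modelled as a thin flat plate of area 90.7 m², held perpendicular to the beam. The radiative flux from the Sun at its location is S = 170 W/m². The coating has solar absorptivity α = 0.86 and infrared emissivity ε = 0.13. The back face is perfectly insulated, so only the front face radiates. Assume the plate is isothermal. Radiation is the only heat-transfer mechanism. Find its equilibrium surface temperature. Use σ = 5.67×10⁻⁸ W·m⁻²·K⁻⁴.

At equilibrium, absorbed power = emitted power.
Absorbing cross-section = A = 90.70 m²; emitting surface = A = 90.70 m² (ratio 1).
αS·A_cross = εσ·A_surf·T⁴  ⇒  T⁴ = αS/(ε·1σ).
T⁴ = 0.860·170/(0.13·1·5.67×10⁻⁸) = 1.983×10¹⁰ K⁴.
T = (1.983×10¹⁰)^(1/4).

T ≈ 375 K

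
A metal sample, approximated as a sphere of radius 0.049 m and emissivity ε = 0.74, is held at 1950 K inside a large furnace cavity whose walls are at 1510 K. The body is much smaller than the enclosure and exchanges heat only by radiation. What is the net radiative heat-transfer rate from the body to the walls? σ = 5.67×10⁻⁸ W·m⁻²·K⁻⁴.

For a small grey body in a large enclosure: P_net = εσA(T_body⁴ − T_wall⁴).
A = 4πr² = 0.03017 m²; T_body⁴ − T_wall⁴ = 1.446×10¹³ − 5.199×10¹² = 9.260×10¹² K⁴.
|P_net| = 0.74·5.67×10⁻⁸·0.03017·9.260×10¹².

P_net ≈ 11700 W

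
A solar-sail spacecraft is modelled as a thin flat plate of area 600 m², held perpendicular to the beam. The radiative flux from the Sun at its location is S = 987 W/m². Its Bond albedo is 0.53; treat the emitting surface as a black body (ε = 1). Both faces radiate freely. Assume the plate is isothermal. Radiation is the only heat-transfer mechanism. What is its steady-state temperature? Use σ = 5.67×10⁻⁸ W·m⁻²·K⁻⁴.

T ≈ 253 K

At equilibrium, absorbed power = emitted power.
Absorbing cross-section = A = 600.0 m²; emitting surface = 2A = 1200 m² (ratio 2).
(1−a)S·A_cross = εσ·A_surf·T⁴  ⇒  T⁴ = (1−a)S/(2σ).
T⁴ = 0.470·987/(2·5.67×10⁻⁸) = 4.091×10⁹ K⁴.
T = (4.091×10⁹)^(1/4).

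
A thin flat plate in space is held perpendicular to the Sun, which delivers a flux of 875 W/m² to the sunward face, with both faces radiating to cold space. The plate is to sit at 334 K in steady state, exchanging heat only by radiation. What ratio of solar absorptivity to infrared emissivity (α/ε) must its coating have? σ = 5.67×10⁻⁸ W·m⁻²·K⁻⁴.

Balance: αS·A = εσ·2A·T⁴ ⇒ α/ε = 2σT⁴/S.
α/ε = 2·5.67×10⁻⁸·(334)⁴/875 = 2·5.67×10⁻⁸·1.244×10¹⁰/875.

α/ε ≈ 1.61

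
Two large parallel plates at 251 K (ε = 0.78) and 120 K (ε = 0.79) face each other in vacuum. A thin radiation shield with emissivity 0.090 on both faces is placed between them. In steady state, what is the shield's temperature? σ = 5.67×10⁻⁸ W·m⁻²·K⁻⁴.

T_s ≈ 214 K

In steady state the net flux on the hot side equals that on the cold side.
σ(T₁⁴−T_s⁴)/D₁ = σ(T_s⁴−T₂⁴)/D₂, with D₁ = 1/ε₁+1/ε_s−1 = 11.39, D₂ = 1/ε_s+1/ε₂−1 = 11.38.
Solve for T_s⁴: T_s⁴ = (D₂·T₁⁴ + D₁·T₂⁴)/(D₁+D₂) = 2.087×10⁹ K⁴.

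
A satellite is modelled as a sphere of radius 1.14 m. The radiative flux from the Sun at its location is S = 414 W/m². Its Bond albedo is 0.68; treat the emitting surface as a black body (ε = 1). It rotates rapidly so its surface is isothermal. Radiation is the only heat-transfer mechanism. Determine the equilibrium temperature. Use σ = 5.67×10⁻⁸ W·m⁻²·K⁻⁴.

T ≈ 155 K

At equilibrium, absorbed power = emitted power.
Absorbing cross-section = πr² = 4.083 m²; emitting surface = 4πr² = 16.33 m² (ratio 4).
(1−a)S·A_cross = εσ·A_surf·T⁴  ⇒  T⁴ = (1−a)S/(4σ).
T⁴ = 0.320·414/(4·5.67×10⁻⁸) = 5.841×10⁸ K⁴.
T = (5.841×10⁸)^(1/4).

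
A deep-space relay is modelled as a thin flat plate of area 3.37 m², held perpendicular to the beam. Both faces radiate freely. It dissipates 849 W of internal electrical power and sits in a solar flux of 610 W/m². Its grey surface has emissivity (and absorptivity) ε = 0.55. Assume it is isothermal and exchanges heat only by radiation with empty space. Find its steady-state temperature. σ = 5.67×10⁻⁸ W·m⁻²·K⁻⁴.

T ≈ 312 K

At steady state, absorbed solar power + internal power = radiated power.
Absorbed: α·S·A_cross = 0.55·610·3.370 = 1131 W (cross-section A).
Total input = 1131 + 849 = 1980 W.
Radiated: εσ·A_surf·T⁴ with A_surf = 2A = 6.740 m².
T⁴ = 1980/(0.55·5.67×10⁻⁸·6.740) = 9.418×10⁹ K⁴.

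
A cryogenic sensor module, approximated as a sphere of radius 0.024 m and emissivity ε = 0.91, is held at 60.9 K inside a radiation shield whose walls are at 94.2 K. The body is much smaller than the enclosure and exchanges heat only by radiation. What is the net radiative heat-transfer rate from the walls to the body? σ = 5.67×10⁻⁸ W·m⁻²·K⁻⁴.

For a small grey body in a large enclosure: P_net = εσA(T_body⁴ − T_wall⁴).
A = 4πr² = 0.007238 m²; T_body⁴ − T_wall⁴ = 1.376×10⁷ − 7.874×10⁷ = -6.499×10⁷ K⁴.
|P_net| = 0.91·5.67×10⁻⁸·0.007238·6.499×10⁷.

P_net ≈ 0.0243 W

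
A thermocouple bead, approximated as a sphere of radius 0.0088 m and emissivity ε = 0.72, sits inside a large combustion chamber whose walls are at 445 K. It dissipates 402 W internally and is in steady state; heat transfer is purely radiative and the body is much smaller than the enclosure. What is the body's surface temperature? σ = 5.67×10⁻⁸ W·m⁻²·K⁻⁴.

T ≈ 1790 K

For a small grey body in a large enclosure, net radiated power = εσA(T⁴ − T_w⁴).
Steady state: P = εσA(T⁴ − T_w⁴) with A = 4πr² = 9.731×10⁻⁴ m².
T⁴ = P/(εσA) + T_w⁴ = 402/(0.72·5.67×10⁻⁸·9.731×10⁻⁴) + (445)⁴
    = 1.012×10¹³ + 3.921×10¹⁰ = 1.016×10¹³ K⁴.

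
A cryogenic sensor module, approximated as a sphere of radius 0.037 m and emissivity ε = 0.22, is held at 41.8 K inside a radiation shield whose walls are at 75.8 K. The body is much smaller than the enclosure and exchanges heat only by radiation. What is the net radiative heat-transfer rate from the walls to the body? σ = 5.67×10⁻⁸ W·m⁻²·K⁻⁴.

P_net ≈ 0.00643 W

For a small grey body in a large enclosure: P_net = εσA(T_body⁴ − T_wall⁴).
A = 4πr² = 0.01720 m²; T_body⁴ − T_wall⁴ = 3.053×10⁶ − 3.301×10⁷ = -2.996×10⁷ K⁴.
|P_net| = 0.22·5.67×10⁻⁸·0.01720·2.996×10⁷.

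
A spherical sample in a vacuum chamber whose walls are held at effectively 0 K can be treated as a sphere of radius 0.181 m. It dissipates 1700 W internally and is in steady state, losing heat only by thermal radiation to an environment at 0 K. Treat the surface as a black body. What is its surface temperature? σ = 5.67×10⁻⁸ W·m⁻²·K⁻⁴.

T ≈ 519 K

Steady state: internal power = radiated power, P = εσA T⁴.
Radiating area A = 4πr² = 0.4117 m².
T⁴ = P/(εσA) = 1700/(1.0·5.67×10⁻⁸·0.4117) = 7.283×10¹⁰ K⁴.
T = (7.283×10¹⁰)^(1/4).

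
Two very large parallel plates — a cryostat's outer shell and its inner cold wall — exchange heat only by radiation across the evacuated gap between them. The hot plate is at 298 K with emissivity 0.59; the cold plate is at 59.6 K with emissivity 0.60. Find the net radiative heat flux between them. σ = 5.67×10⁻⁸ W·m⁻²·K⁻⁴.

q ≈ 189 W/m²

For two infinite grey parallel plates, q = σ(T₁⁴ − T₂⁴)/(1/ε₁ + 1/ε₂ − 1).
T₁⁴ − T₂⁴ = 7.886×10⁹ − 1.262×10⁷ = 7.874×10⁹ K⁴.
1/ε₁ + 1/ε₂ − 1 = 1.695 + 1.667 − 1 = 2.362.
q = 5.67×10⁻⁸ × 7.874×10⁹ / 2.362.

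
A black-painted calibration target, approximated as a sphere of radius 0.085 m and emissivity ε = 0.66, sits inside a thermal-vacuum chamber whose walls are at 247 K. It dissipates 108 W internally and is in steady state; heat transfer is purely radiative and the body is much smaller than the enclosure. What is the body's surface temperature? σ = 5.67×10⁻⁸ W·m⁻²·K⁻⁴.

For a small grey body in a large enclosure, net radiated power = εσA(T⁴ − T_w⁴).
Steady state: P = εσA(T⁴ − T_w⁴) with A = 4πr² = 0.09079 m².
T⁴ = P/(εσA) + T_w⁴ = 108/(0.66·5.67×10⁻⁸·0.09079) + (247)⁴
    = 3.179×10¹⁰ + 3.722×10⁹ = 3.551×10¹⁰ K⁴.

T ≈ 434 K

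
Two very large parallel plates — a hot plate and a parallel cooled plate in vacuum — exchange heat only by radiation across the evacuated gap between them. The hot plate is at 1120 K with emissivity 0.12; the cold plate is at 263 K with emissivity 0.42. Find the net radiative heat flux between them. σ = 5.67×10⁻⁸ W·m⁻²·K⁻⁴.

For two infinite grey parallel plates, q = σ(T₁⁴ − T₂⁴)/(1/ε₁ + 1/ε₂ − 1).
T₁⁴ − T₂⁴ = 1.574×10¹² − 4.784×10⁹ = 1.569×10¹² K⁴.
1/ε₁ + 1/ε₂ − 1 = 8.333 + 2.381 − 1 = 9.714.
q = 5.67×10⁻⁸ × 1.569×10¹² / 9.714.

q ≈ 9160 W/m²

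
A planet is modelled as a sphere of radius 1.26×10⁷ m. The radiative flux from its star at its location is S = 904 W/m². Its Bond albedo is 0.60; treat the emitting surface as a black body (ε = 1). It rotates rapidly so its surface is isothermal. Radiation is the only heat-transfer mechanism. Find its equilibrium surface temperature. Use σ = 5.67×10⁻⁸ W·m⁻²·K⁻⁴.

At equilibrium, absorbed power = emitted power.
Absorbing cross-section = πr² = 4.988×10¹⁴ m²; emitting surface = 4πr² = 1.995×10¹⁵ m² (ratio 4).
(1−a)S·A_cross = εσ·A_surf·T⁴  ⇒  T⁴ = (1−a)S/(4σ).
T⁴ = 0.400·904/(4·5.67×10⁻⁸) = 1.594×10⁹ K⁴.
T = (1.594×10⁹)^(1/4).

T ≈ 200 K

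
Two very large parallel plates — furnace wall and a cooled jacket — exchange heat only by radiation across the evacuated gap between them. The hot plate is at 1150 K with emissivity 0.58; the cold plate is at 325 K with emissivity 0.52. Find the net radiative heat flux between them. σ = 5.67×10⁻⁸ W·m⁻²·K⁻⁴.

q ≈ 37200 W/m²

For two infinite grey parallel plates, q = σ(T₁⁴ − T₂⁴)/(1/ε₁ + 1/ε₂ − 1).
T₁⁴ − T₂⁴ = 1.749×10¹² − 1.116×10¹⁰ = 1.738×10¹² K⁴.
1/ε₁ + 1/ε₂ − 1 = 1.724 + 1.923 − 1 = 2.647.
q = 5.67×10⁻⁸ × 1.738×10¹² / 2.647.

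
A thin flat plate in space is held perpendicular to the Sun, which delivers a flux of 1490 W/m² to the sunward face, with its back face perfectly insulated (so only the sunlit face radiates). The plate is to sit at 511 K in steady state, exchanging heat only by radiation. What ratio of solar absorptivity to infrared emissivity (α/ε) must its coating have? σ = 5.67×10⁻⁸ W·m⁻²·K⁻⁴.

Balance: αS·A = εσ·1A·T⁴ ⇒ α/ε = σT⁴/S.
α/ε = 5.67×10⁻⁸·(511)⁴/1490 = 5.67×10⁻⁸·6.818×10¹⁰/1490.

α/ε ≈ 2.59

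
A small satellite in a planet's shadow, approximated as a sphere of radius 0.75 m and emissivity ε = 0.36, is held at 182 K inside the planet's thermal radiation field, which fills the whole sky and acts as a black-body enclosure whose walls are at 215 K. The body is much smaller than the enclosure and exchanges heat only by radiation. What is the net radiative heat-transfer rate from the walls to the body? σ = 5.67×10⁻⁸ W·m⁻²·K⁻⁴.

P_net ≈ 150 W

For a small grey body in a large enclosure: P_net = εσA(T_body⁴ − T_wall⁴).
A = 4πr² = 7.069 m²; T_body⁴ − T_wall⁴ = 1.097×10⁹ − 2.137×10⁹ = -1.040×10⁹ K⁴.
|P_net| = 0.36·5.67×10⁻⁸·7.069·1.040×10⁹.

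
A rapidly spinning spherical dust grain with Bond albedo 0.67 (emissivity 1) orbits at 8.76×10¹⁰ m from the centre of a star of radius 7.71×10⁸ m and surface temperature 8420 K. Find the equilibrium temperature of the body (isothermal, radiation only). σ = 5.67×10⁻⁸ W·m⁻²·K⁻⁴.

T ≈ 423 K

The star's surface emits σT_*⁴; at distance d the flux is S = σT_*⁴(R_*/d)².
S = 5.67×10⁻⁸·(8420)⁴·(7.71×10⁸/8.76×10¹⁰)² = 22080 W/m².
For an isothermal sphere T⁴ = (1−a)S/(4σ) = 3.212×10¹⁰ K⁴.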